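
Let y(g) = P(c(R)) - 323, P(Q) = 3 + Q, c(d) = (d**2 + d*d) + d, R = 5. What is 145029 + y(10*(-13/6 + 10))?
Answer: 144764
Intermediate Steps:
c(d) = d + 2*d**2 (c(d) = (d**2 + d**2) + d = 2*d**2 + d = d + 2*d**2)
y(g) = -265 (y(g) = (3 + 5*(1 + 2*5)) - 323 = (3 + 5*(1 + 10)) - 323 = (3 + 5*11) - 323 = (3 + 55) - 323 = 58 - 323 = -265)
145029 + y(10*(-13/6 + 10)) = 145029 - 265 = 144764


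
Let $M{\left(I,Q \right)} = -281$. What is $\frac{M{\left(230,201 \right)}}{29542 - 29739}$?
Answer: $\frac{281}{197} \approx 1.4264$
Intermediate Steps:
$\frac{M{\left(230,201 \right)}}{29542 - 29739} = - \frac{281}{29542 - 29739} = - \frac{281}{-197} = \left(-281\right) \left(- \frac{1}{197}\right) = \frac{281}{197}$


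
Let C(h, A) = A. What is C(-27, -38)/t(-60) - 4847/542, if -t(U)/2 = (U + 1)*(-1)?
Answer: -275675/31978 ≈ -8.6208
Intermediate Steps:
t(U) = 2 + 2*U (t(U) = -2*(U + 1)*(-1) = -2*(1 + U)*(-1) = -2*(-1 - U) = 2 + 2*U)
C(-27, -38)/t(-60) - 4847/542 = -38/(2 + 2*(-60)) - 4847/542 = -38/(2 - 120) - 4847*1/542 = -38/(-118) - 4847/542 = -38*(-1/118) - 4847/542 = 19/59 - 4847/542 = -275675/31978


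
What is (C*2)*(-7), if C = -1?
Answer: 14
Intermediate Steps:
(C*2)*(-7) = -1*2*(-7) = -2*(-7) = 14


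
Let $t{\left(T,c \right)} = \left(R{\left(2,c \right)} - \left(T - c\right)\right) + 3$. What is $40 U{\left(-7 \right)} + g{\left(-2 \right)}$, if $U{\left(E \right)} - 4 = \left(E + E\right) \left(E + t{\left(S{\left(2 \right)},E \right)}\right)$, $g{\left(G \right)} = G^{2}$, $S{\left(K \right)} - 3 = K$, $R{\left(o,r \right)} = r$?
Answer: $13044$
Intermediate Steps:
$S{\left(K \right)} = 3 + K$
$t{\left(T,c \right)} = 3 - T + 2 c$ ($t{\left(T,c \right)} = \left(c - \left(T - c\right)\right) + 3 = \left(- T + 2 c\right) + 3 = 3 - T + 2 c$)
$U{\left(E \right)} = 4 + 2 E \left(-2 + 3 E\right)$ ($U{\left(E \right)} = 4 + \left(E + E\right) \left(E + \left(3 - \left(3 + 2\right) + 2 E\right)\right) = 4 + 2 E \left(E + \left(3 - 5 + 2 E\right)\right) = 4 + 2 E \left(E + \left(-2 + 2 E\right)\right) = 4 + 2 E \left(-2 + 3 E\right)$)
$40 U{\left(-7 \right)} + g{\left(-2 \right)} = 40 \left(4 - -28 + 6 \left(-7\right)^{2}\right) + \left(-2\right)^{2} = 40 \left(4 + 28 + 6 \cdot 49\right) + 4 = 40 \left(4 + 28 + 294\right) + 4 = 40 \cdot 326 + 4 = 13040 + 4 = 13044$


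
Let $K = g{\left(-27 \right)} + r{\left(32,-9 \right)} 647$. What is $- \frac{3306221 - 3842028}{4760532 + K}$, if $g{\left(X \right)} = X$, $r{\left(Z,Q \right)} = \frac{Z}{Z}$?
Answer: $\frac{535807}{4761152} \approx 0.11254$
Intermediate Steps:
$r{\left(Z,Q \right)} = 1$
$K = 620$ ($K = -27 + 1 \cdot 647 = -27 + 647 = 620$)
$- \frac{3306221 - 3842028}{4760532 + K} = - \frac{3306221 - 3842028}{4760532 + 620} = - \frac{-535807}{4761152} = \left(-1\right) \left(- \frac{535807}{4761152}\right) = \frac{535807}{4761152}$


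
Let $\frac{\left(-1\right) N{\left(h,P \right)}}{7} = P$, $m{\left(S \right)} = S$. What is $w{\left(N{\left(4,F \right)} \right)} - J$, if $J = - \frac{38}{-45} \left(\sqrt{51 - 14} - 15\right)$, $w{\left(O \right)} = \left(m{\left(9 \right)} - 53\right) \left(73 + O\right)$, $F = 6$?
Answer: $- \frac{4054}{3} - \frac{38 \sqrt{37}}{45} \approx -1356.5$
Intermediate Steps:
$N{\left(h,P \right)} = - 7 P$
$w{\left(O \right)} = -3212 - 44 O$ ($w{\left(O \right)} = \left(9 - 53\right) \left(73 + O\right) = - 44 \left(73 + O\right) = -3212 - 44 O$)
$J = - \frac{38}{3} + \frac{38 \sqrt{37}}{45}$ ($J = \left(-38\right) \left(- \frac{1}{45}\right) \left(\sqrt{37} - 15\right) = \frac{38 \left(-15 + \sqrt{37}\right)}{45} = - \frac{38}{3} + \frac{38 \sqrt{37}}{45} \approx -7.5301$)
$w{\left(N{\left(4,F \right)} \right)} - J = \left(-3212 - 44 \left(\left(-7\right) 6\right)\right) - \left(- \frac{38}{3} + \frac{38 \sqrt{37}}{45}\right) = \left(-3212 - -1848\right) + \left(\frac{38}{3} - \frac{38 \sqrt{37}}{45}\right) = \left(-3212 + 1848\right) + \left(\frac{38}{3} - \frac{38 \sqrt{37}}{45}\right) = -1364 + \left(\frac{38}{3} - \frac{38 \sqrt{37}}{45}\right) = - \frac{4054}{3} - \frac{38 \sqrt{37}}{45}$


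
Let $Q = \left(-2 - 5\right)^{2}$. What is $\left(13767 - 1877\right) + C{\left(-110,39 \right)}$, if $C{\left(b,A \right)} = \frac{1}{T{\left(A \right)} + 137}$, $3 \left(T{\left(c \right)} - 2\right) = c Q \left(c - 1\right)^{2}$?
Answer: $\frac{10938407631}{919967} \approx 11890.0$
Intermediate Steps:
$Q = 49$ ($Q = \left(-7\right)^{2} = 49$)
$T{\left(c \right)} = 2 + \frac{49 c \left(-1 + c\right)^{2}}{3}$ ($T{\left(c \right)} = 2 + \frac{c 49 \left(c - 1\right)^{2}}{3} = 2 + \frac{49 c \left(-1 + c\right)^{2}}{3}$)
$C{\left(b,A \right)} = \frac{1}{139 + \frac{49 A \left(-1 + A\right)^{2}}{3}}$ ($C{\left(b,A \right)} = \frac{1}{\left(2 + \frac{49 A \left(-1 + A\right)^{2}}{3}\right) + 137} = \frac{1}{139 + \frac{49 A \left(-1 + A\right)^{2}}{3}}$)
$\left(13767 - 1877\right) + C{\left(-110,39 \right)} = \left(13767 - 1877\right) + \frac{3}{417 + 49 \cdot 39 \left(-1 + 39\right)^{2}} = \left(13767 - 1877\right) + \frac{3}{417 + 49 \cdot 39 \cdot 38^{2}} = 11890 + \frac{3}{417 + 49 \cdot 39 \cdot 1444} = 11890 + \frac{3}{417 + 2759484} = 11890 + \frac{3}{2759901} = 11890 + 3 \cdot \frac{1}{2759901} = 11890 + \frac{1}{919967} = \frac{10938407631}{919967}$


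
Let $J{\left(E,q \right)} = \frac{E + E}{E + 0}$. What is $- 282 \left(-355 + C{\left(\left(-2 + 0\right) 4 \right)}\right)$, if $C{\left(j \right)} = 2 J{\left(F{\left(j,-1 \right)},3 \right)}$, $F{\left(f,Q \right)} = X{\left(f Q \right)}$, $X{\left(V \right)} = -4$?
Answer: $98982$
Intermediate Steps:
$F{\left(f,Q \right)} = -4$
$J{\left(E,q \right)} = 2$ ($J{\left(E,q \right)} = \frac{2 E}{E} = 2$)
$C{\left(j \right)} = 4$ ($C{\left(j \right)} = 2 \cdot 2 = 4$)
$- 282 \left(-355 + C{\left(\left(-2 + 0\right) 4 \right)}\right) = - 282 \left(-355 + 4\right) = \left(-282\right) \left(-351\right) = 98982$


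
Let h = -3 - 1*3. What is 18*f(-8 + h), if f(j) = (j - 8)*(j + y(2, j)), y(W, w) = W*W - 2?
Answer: 4752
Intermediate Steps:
y(W, w) = -2 + W² (y(W, w) = W² - 2 = -2 + W²)
h = -6 (h = -3 - 3 = -6)
f(j) = (-8 + j)*(2 + j) (f(j) = (j - 8)*(j + (-2 + 2²)) = (-8 + j)*(j + (-2 + 4)) = (-8 + j)*(j + 2) = (-8 + j)*(2 + j))
18*f(-8 + h) = 18*(-16 + (-8 - 6)² - 6*(-8 - 6)) = 18*(-16 + (-14)² - 6*(-14)) = 18*(-16 + 196 + 84) = 18*264 = 4752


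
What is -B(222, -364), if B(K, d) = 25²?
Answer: -625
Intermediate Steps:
B(K, d) = 625
-B(222, -364) = -1*625 = -625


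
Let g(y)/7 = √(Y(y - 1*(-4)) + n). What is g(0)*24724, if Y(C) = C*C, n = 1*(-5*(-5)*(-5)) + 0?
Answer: 173068*I*√109 ≈ 1.8069e+6*I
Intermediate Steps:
n = -125 (n = 1*(25*(-5)) + 0 = 1*(-125) + 0 = -125 + 0 = -125)
Y(C) = C²
g(y) = 7*√(-125 + (4 + y)²) (g(y) = 7*√((y - 1*(-4))² - 125) = 7*√((y + 4)² - 125) = 7*√((4 + y)² - 125) = 7*√(-125 + (4 + y)²))
g(0)*24724 = (7*√(-125 + (4 + 0)²))*24724 = (7*√(-125 + 4²))*24724 = (7*√(-125 + 16))*24724 = (7*√(-109))*24724 = (7*(I*√109))*24724 = (7*I*√109)*24724 = 173068*I*√109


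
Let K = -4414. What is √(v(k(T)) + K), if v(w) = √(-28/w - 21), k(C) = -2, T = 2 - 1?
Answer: √(-4414 + I*√7) ≈ 0.0199 + 66.438*I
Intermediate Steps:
T = 1
v(w) = √(-21 - 28/w)
√(v(k(T)) + K) = √(√(-21 - 28/(-2)) - 4414) = √(√(-21 - 28*(-½)) - 4414) = √(√(-21 + 14) - 4414) = √(√(-7) - 4414) = √(I*√7 - 4414) = √(-4414 + I*√7)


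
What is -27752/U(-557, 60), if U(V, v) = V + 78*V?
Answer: 27752/44003 ≈ 0.63068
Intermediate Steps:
U(V, v) = 79*V
-27752/U(-557, 60) = -27752/(79*(-557)) = -27752/(-44003) = -27752*(-1/44003) = 27752/44003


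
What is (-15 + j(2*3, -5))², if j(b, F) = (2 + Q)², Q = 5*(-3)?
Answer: 23716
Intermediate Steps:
Q = -15
j(b, F) = 169 (j(b, F) = (2 - 15)² = (-13)² = 169)
(-15 + j(2*3, -5))² = (-15 + 169)² = 154² = 23716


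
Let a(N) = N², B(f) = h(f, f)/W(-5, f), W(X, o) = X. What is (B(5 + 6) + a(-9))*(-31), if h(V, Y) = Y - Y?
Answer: -2511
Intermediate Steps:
h(V, Y) = 0
B(f) = 0 (B(f) = 0/(-5) = 0*(-⅕) = 0)
(B(5 + 6) + a(-9))*(-31) = (0 + (-9)²)*(-31) = (0 + 81)*(-31) = 81*(-31) = -2511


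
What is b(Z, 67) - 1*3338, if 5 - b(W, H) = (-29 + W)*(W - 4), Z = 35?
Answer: -3519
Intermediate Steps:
b(W, H) = 5 - (-29 + W)*(-4 + W) (b(W, H) = 5 - (-29 + W)*(W - 4) = 5 - (-29 + W)*(-4 + W))
b(Z, 67) - 1*3338 = (-111 - 1*35² + 33*35) - 1*3338 = (-111 - 1*1225 + 1155) - 3338 = (-111 - 1225 + 1155) - 3338 = -181 - 3338 = -3519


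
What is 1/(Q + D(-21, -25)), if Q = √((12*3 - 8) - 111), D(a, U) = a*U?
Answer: 525/275708 - I*√83/275708 ≈ 0.0019042 - 3.3044e-5*I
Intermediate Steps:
D(a, U) = U*a
Q = I*√83 (Q = √((36 - 8) - 111) = √(28 - 111) = √(-83) = I*√83 ≈ 9.1104*I)
1/(Q + D(-21, -25)) = 1/(I*√83 - 25*(-21)) = 1/(I*√83 + 525) = 1/(525 + I*√83)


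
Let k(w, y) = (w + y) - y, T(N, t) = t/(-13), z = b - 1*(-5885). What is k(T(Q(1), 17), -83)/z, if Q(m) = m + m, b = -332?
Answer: -17/72189 ≈ -0.00023549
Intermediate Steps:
Q(m) = 2*m
z = 5553 (z = -332 - 1*(-5885) = -332 + 5885 = 5553)
T(N, t) = -t/13 (T(N, t) = t*(-1/13) = -t/13)
k(w, y) = w
k(T(Q(1), 17), -83)/z = -1/13*17/5553 = -17/13*1/5553 = -17/72189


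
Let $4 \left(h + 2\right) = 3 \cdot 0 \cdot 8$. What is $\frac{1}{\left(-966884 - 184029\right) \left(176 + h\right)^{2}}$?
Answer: $- \frac{1}{34845041988} \approx -2.8698 \cdot 10^{-11}$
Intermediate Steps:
$h = -2$ ($h = -2 + \frac{3 \cdot 0 \cdot 8}{4} = -2 + \frac{0 \cdot 8}{4} = -2 + \frac{1}{4} \cdot 0 = -2 + 0 = -2$)
$\frac{1}{\left(-966884 - 184029\right) \left(176 + h\right)^{2}} = \frac{1}{\left(-966884 - 184029\right) \left(176 - 2\right)^{2}} = \frac{1}{\left(-1150913\right) 174^{2}} = - \frac{1}{1150913 \cdot 30276} = \left(- \frac{1}{1150913}\right) \frac{1}{30276} = - \frac{1}{34845041988}$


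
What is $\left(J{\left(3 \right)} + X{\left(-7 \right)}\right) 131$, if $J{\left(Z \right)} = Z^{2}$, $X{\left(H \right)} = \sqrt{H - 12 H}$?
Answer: $1179 + 131 \sqrt{77} \approx 2328.5$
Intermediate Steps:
$X{\left(H \right)} = \sqrt{11} \sqrt{- H}$ ($X{\left(H \right)} = \sqrt{- 11 H} = \sqrt{11} \sqrt{- H}$)
$\left(J{\left(3 \right)} + X{\left(-7 \right)}\right) 131 = \left(3^{2} + \sqrt{11} \sqrt{\left(-1\right) \left(-7\right)}\right) 131 = \left(9 + \sqrt{11} \sqrt{7}\right) 131 = \left(9 + \sqrt{77}\right) 131 = 1179 + 131 \sqrt{77}$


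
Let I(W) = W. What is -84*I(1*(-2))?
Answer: 168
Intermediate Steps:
-84*I(1*(-2)) = -84*(-2) = 168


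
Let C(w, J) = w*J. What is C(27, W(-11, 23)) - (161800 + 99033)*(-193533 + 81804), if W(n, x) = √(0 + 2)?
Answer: 29142610257 + 27*√2 ≈ 2.9143e+10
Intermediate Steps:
W(n, x) = √2
C(w, J) = J*w
C(27, W(-11, 23)) - (161800 + 99033)*(-193533 + 81804) = √2*27 - (161800 + 99033)*(-193533 + 81804) = 27*√2 - 260833*(-111729) = 27*√2 - 1*(-29142610257) = 27*√2 + 29142610257 = 29142610257 + 27*√2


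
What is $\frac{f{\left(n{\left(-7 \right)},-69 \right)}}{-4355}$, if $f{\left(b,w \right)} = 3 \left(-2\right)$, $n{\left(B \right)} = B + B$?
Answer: $\frac{6}{4355} \approx 0.0013777$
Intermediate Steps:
$n{\left(B \right)} = 2 B$
$f{\left(b,w \right)} = -6$
$\frac{f{\left(n{\left(-7 \right)},-69 \right)}}{-4355} = - \frac{6}{-4355} = \left(-6\right) \left(- \frac{1}{4355}\right) = \frac{6}{4355}$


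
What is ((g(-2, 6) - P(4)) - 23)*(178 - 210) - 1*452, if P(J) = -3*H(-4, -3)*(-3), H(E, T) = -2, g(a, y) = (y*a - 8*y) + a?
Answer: 1692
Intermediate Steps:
g(a, y) = a - 8*y + a*y (g(a, y) = (a*y - 8*y) + a = (-8*y + a*y) + a = a - 8*y + a*y)
P(J) = -18 (P(J) = -3*(-2)*(-3) = 6*(-3) = -18)
((g(-2, 6) - P(4)) - 23)*(178 - 210) - 1*452 = (((-2 - 8*6 - 2*6) - 1*(-18)) - 23)*(178 - 210) - 1*452 = (((-2 - 48 - 12) + 18) - 23)*(-32) - 452 = ((-62 + 18) - 23)*(-32) - 452 = (-44 - 23)*(-32) - 452 = -67*(-32) - 452 = 2144 - 452 = 1692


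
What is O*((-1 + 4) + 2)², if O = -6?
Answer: -150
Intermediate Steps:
O*((-1 + 4) + 2)² = -6*((-1 + 4) + 2)² = -6*(3 + 2)² = -6*5² = -6*25 = -150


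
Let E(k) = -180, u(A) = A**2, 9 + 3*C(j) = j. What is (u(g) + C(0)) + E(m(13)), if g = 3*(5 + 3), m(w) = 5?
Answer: 393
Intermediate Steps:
g = 24 (g = 3*8 = 24)
C(j) = -3 + j/3
(u(g) + C(0)) + E(m(13)) = (24**2 + (-3 + (1/3)*0)) - 180 = (576 + (-3 + 0)) - 180 = (576 - 3) - 180 = 573 - 180 = 393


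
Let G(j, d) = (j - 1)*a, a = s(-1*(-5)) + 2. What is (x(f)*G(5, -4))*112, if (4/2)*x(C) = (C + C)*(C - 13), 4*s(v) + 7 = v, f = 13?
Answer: 0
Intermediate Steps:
s(v) = -7/4 + v/4
x(C) = C*(-13 + C) (x(C) = ((C + C)*(C - 13))/2 = ((2*C)*(-13 + C))/2 = (2*C*(-13 + C))/2 = C*(-13 + C))
a = 3/2 (a = (-7/4 + (-1*(-5))/4) + 2 = (-7/4 + (¼)*5) + 2 = (-7/4 + 5/4) + 2 = -½ + 2 = 3/2 ≈ 1.5000)
G(j, d) = -3/2 + 3*j/2 (G(j, d) = (j - 1)*(3/2) = (-1 + j)*(3/2) = -3/2 + 3*j/2)
(x(f)*G(5, -4))*112 = ((13*(-13 + 13))*(-3/2 + (3/2)*5))*112 = ((13*0)*(-3/2 + 15/2))*112 = (0*6)*112 = 0*112 = 0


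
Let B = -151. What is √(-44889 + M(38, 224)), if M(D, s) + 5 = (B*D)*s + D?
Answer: 2*I*√332542 ≈ 1153.3*I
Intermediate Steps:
M(D, s) = -5 + D - 151*D*s (M(D, s) = -5 + ((-151*D)*s + D) = -5 + (-151*D*s + D) = -5 + (D - 151*D*s) = -5 + D - 151*D*s)
√(-44889 + M(38, 224)) = √(-44889 + (-5 + 38 - 151*38*224)) = √(-44889 + (-5 + 38 - 1285312)) = √(-44889 - 1285279) = √(-1330168) = 2*I*√332542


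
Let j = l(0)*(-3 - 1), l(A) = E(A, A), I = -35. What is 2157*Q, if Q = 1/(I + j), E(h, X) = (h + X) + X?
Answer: -2157/35 ≈ -61.629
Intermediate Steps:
E(h, X) = h + 2*X (E(h, X) = (X + h) + X = h + 2*X)
l(A) = 3*A (l(A) = A + 2*A = 3*A)
j = 0 (j = (3*0)*(-3 - 1) = 0*(-4) = 0)
Q = -1/35 (Q = 1/(-35 + 0) = 1/(-35) = -1/35 ≈ -0.028571)
2157*Q = 2157*(-1/35) = -2157/35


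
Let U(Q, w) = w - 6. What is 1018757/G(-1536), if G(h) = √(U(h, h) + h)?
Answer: -1018757*I*√38/342 ≈ -18363.0*I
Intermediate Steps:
U(Q, w) = -6 + w
G(h) = √(-6 + 2*h) (G(h) = √((-6 + h) + h) = √(-6 + 2*h))
1018757/G(-1536) = 1018757/(√(-6 + 2*(-1536))) = 1018757/(√(-6 - 3072)) = 1018757/(√(-3078)) = 1018757/((9*I*√38)) = 1018757*(-I*√38/342) = -1018757*I*√38/342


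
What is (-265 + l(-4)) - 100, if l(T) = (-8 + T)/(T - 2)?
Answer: -363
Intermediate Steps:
l(T) = (-8 + T)/(-2 + T)
(-265 + l(-4)) - 100 = (-265 + (-8 - 4)/(-2 - 4)) - 100 = (-265 - 12/(-6)) - 100 = (-265 - 1/6*(-12)) - 100 = (-265 + 2) - 100 = -263 - 100 = -363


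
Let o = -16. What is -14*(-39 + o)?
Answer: 770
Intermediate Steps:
-14*(-39 + o) = -14*(-39 - 16) = -14*(-55) = 770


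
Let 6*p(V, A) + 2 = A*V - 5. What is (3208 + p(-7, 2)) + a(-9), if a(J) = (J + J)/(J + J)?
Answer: 6411/2 ≈ 3205.5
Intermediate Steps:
a(J) = 1 (a(J) = (2*J)/((2*J)) = (2*J)*(1/(2*J)) = 1)
p(V, A) = -7/6 + A*V/6 (p(V, A) = -⅓ + (A*V - 5)/6 = -⅓ + (-5 + A*V)/6 = -⅓ + (-⅚ + A*V/6) = -7/6 + A*V/6)
(3208 + p(-7, 2)) + a(-9) = (3208 + (-7/6 + (⅙)*2*(-7))) + 1 = (3208 + (-7/6 - 7/3)) + 1 = (3208 - 7/2) + 1 = 6409/2 + 1 = 6411/2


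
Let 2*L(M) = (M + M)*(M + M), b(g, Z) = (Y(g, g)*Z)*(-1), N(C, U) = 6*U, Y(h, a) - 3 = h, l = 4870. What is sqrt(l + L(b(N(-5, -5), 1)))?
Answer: 2*sqrt(1582) ≈ 79.549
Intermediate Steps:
Y(h, a) = 3 + h
b(g, Z) = -Z*(3 + g) (b(g, Z) = ((3 + g)*Z)*(-1) = (Z*(3 + g))*(-1) = -Z*(3 + g))
L(M) = 2*M**2 (L(M) = ((M + M)*(M + M))/2 = ((2*M)*(2*M))/2 = (4*M**2)/2 = 2*M**2)
sqrt(l + L(b(N(-5, -5), 1))) = sqrt(4870 + 2*(-1*1*(3 + 6*(-5)))**2) = sqrt(4870 + 2*(-1*1*(3 - 30))**2) = sqrt(4870 + 2*(-1*1*(-27))**2) = sqrt(4870 + 2*27**2) = sqrt(4870 + 2*729) = sqrt(4870 + 1458) = sqrt(6328) = 2*sqrt(1582)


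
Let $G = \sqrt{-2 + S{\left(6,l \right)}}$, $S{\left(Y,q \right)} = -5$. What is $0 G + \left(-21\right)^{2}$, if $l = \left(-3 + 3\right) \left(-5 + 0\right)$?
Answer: $441$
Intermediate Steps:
$l = 0$ ($l = 0 \left(-5\right) = 0$)
$G = i \sqrt{7}$ ($G = \sqrt{-2 - 5} = \sqrt{-7} = i \sqrt{7} \approx 2.6458 i$)
$0 G + \left(-21\right)^{2} = 0 i \sqrt{7} + \left(-21\right)^{2} = 0 + 441 = 441$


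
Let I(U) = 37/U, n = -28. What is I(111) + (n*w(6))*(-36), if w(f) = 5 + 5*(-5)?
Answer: -60479/3 ≈ -20160.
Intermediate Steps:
w(f) = -20 (w(f) = 5 - 25 = -20)
I(111) + (n*w(6))*(-36) = 37/111 - 28*(-20)*(-36) = 37*(1/111) + 560*(-36) = ⅓ - 20160 = -60479/3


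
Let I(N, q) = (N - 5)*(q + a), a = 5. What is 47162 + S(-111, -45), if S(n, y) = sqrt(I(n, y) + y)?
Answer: 47162 + sqrt(4595) ≈ 47230.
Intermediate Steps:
I(N, q) = (-5 + N)*(5 + q) (I(N, q) = (N - 5)*(q + 5) = (-5 + N)*(5 + q))
S(n, y) = sqrt(-25 - 4*y + 5*n + n*y) (S(n, y) = sqrt((-25 - 5*y + 5*n + n*y) + y) = sqrt(-25 - 4*y + 5*n + n*y))
47162 + S(-111, -45) = 47162 + sqrt(-25 - 4*(-45) + 5*(-111) - 111*(-45)) = 47162 + sqrt(-25 + 180 - 555 + 4995) = 47162 + sqrt(4595)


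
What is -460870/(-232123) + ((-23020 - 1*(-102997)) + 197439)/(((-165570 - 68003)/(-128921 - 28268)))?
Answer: 10122235797022262/54217665479 ≈ 1.8670e+5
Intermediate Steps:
-460870/(-232123) + ((-23020 - 1*(-102997)) + 197439)/(((-165570 - 68003)/(-128921 - 28268))) = -460870*(-1/232123) + ((-23020 + 102997) + 197439)/((-233573/(-157189))) = 460870/232123 + (79977 + 197439)/((-233573*(-1/157189))) = 460870/232123 + 277416/(233573/157189) = 460870/232123 + 277416*(157189/233573) = 460870/232123 + 43606743624/233573 = 10122235797022262/54217665479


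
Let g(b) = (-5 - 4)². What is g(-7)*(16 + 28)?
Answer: 3564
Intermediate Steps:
g(b) = 81 (g(b) = (-9)² = 81)
g(-7)*(16 + 28) = 81*(16 + 28) = 81*44 = 3564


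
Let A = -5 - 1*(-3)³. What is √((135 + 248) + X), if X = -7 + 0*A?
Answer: 2*√94 ≈ 19.391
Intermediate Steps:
A = 22 (A = -5 - 1*(-27) = -5 + 27 = 22)
X = -7 (X = -7 + 0*22 = -7 + 0 = -7)
√((135 + 248) + X) = √((135 + 248) - 7) = √(383 - 7) = √376 = 2*√94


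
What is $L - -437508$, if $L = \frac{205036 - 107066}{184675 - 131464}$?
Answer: $\frac{23280336158}{53211} \approx 4.3751 \cdot 10^{5}$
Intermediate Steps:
$L = \frac{97970}{53211} \approx 1.8412$
$L - -437508 = \frac{97970}{53211} - -437508 = \frac{97970}{53211} + 437508 = \frac{23280336158}{53211}$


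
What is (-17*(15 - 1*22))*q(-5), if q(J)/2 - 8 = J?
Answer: 714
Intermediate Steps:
q(J) = 16 + 2*J
(-17*(15 - 1*22))*q(-5) = (-17*(15 - 1*22))*(16 + 2*(-5)) = (-17*(15 - 22))*(16 - 10) = -17*(-7)*6 = 119*6 = 714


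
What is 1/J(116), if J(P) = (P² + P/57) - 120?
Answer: 57/760268 ≈ 7.4974e-5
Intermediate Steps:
J(P) = -120 + P² + P/57 (J(P) = (P² + P/57) - 120 = -120 + P² + P/57)
1/J(116) = 1/(-120 + 116² + (1/57)*116) = 1/(-120 + 13456 + 116/57) = 1/(760268/57) = 57/760268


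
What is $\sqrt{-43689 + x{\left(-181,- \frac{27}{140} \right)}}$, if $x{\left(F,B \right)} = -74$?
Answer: $i \sqrt{43763} \approx 209.2 i$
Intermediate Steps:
$\sqrt{-43689 + x{\left(-181,- \frac{27}{140} \right)}} = \sqrt{-43689 - 74} = \sqrt{-43763} = i \sqrt{43763}$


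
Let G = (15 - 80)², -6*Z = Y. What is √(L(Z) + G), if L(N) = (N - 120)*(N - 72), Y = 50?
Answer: √130810/3 ≈ 120.56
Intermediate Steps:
Z = -25/3 (Z = -⅙*50 = -25/3 ≈ -8.3333)
G = 4225 (G = (-65)² = 4225)
L(N) = (-120 + N)*(-72 + N)
√(L(Z) + G) = √((8640 + (-25/3)² - 192*(-25/3)) + 4225) = √((8640 + 625/9 + 1600) + 4225) = √(92785/9 + 4225) = √(130810/9) = √130810/3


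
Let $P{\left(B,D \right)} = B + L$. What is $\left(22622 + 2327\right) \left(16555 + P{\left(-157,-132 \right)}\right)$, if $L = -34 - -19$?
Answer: $408739467$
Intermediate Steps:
$L = -15$ ($L = -34 + 19 = -15$)
$P{\left(B,D \right)} = -15 + B$ ($P{\left(B,D \right)} = B - 15 = -15 + B$)
$\left(22622 + 2327\right) \left(16555 + P{\left(-157,-132 \right)}\right) = \left(22622 + 2327\right) \left(16555 - 172\right) = 24949 \left(16555 - 172\right) = 24949 \cdot 16383 = 408739467$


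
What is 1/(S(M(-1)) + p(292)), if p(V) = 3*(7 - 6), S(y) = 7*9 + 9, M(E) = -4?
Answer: 1/75 ≈ 0.013333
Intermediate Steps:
S(y) = 72 (S(y) = 63 + 9 = 72)
p(V) = 3 (p(V) = 3*1 = 3)
1/(S(M(-1)) + p(292)) = 1/(72 + 3) = 1/75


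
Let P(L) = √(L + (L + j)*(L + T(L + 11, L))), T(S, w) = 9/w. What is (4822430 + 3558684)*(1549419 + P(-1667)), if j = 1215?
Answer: 12985857272766 + 8381114*√2089222772669/1667 ≈ 1.2993e+13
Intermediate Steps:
P(L) = √(L + (1215 + L)*(L + 9/L)) (P(L) = √(L + (L + 1215)*(L + 9/L)) = √(L + (1215 + L)*(L + 9/L)))
(4822430 + 3558684)*(1549419 + P(-1667)) = (4822430 + 3558684)*(1549419 + √(9 + (-1667)² + 1216*(-1667) + 10935/(-1667))) = 8381114*(1549419 + √(9 + 2778889 - 2027072 + 10935*(-1/1667))) = 8381114*(1549419 + √(9 + 2778889 - 2027072 - 10935/1667)) = 8381114*(1549419 + √(1253283007/1667)) = 8381114*(1549419 + √2089222772669/1667) = 12985857272766 + 8381114*√2089222772669/1667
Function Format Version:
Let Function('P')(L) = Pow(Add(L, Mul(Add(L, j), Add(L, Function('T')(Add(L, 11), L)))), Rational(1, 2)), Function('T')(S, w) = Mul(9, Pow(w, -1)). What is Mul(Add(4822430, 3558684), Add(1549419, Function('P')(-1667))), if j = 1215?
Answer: Add(12985857272766, Mul(Rational(8381114, 1667), Pow(2089222772669, Rational(1, 2)))) ≈ 1.2993e+13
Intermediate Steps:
Function('P')(L) = Pow(Add(L, Mul(Add(1215, L), Add(L, Mul(9, Pow(L, -1))))), Rational(1, 2)) (Function('P')(L) = Pow(Add(L, Mul(Add(L, 1215), Add(L, Mul(9, Pow(L, -1))))), Rational(1, 2)) = Pow(Add(L, Mul(Add(1215, L), Add(L, Mul(9, Pow(L, -1))))), Rational(1, 2)))
Mul(Add(4822430, 3558684), Add(1549419, Function('P')(-1667))) = Mul(Add(4822430, 3558684), Add(1549419, Pow(Add(9, Pow(-1667, 2), Mul(1216, -1667), Mul(10935, Pow(-1667, -1))), Rational(1, 2)))) = Mul(8381114, Add(1549419, Pow(Add(9, 2778889, -2027072, Mul(10935, Rational(-1, 1667))), Rational(1, 2)))) = Mul(8381114, Add(1549419, Pow(Add(9, 2778889, -2027072, Rational(-10935, 1667)), Rational(1, 2)))) = Mul(8381114, Add(1549419, Pow(Rational(1253283007, 1667), Rational(1, 2)))) = Mul(8381114, Add(1549419, Mul(Rational(1, 1667), Pow(2089222772669, Rational(1, 2))))) = Add(12985857272766, Mul(Rational(8381114, 1667), Pow(2089222772669, Rational(1, 2))))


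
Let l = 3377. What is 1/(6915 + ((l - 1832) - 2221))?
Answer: 1/6239 ≈ 0.00016028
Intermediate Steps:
1/(6915 + ((l - 1832) - 2221)) = 1/(6915 + ((3377 - 1832) - 2221)) = 1/(6915 + (1545 - 2221)) = 1/(6915 - 676) = 1/6239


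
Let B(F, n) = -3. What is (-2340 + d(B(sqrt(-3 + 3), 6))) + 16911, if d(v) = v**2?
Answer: 14580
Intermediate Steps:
(-2340 + d(B(sqrt(-3 + 3), 6))) + 16911 = (-2340 + (-3)**2) + 16911 = (-2340 + 9) + 16911 = -2331 + 16911 = 14580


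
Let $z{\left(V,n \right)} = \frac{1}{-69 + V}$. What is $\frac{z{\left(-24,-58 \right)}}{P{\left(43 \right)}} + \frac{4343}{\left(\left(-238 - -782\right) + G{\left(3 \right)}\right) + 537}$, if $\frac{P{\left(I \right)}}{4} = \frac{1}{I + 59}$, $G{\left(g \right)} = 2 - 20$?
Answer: $\frac{251195}{65906} \approx 3.8114$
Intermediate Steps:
$G{\left(g \right)} = -18$
$P{\left(I \right)} = \frac{4}{59 + I}$ ($P{\left(I \right)} = \frac{4}{I + 59} = \frac{4}{59 + I}$)
$\frac{z{\left(-24,-58 \right)}}{P{\left(43 \right)}} + \frac{4343}{\left(\left(-238 - -782\right) + G{\left(3 \right)}\right) + 537} = \frac{1}{\left(-69 - 24\right) \frac{4}{59 + 43}} + \frac{4343}{\left(\left(-238 - -782\right) - 18\right) + 537} = \frac{1}{\left(-93\right) \frac{4}{102}} + \frac{4343}{\left(\left(-238 + 782\right) - 18\right) + 537} = - \frac{1}{93 \cdot 4 \cdot \frac{1}{102}} + \frac{4343}{\left(544 - 18\right) + 537} = - \frac{1}{93 \cdot \frac{2}{51}} + \frac{4343}{526 + 537} = \left(- \frac{1}{93}\right) \frac{51}{2} + \frac{4343}{1063} = - \frac{17}{62} + 4343 \cdot \frac{1}{1063} = - \frac{17}{62} + \frac{4343}{1063} = \frac{251195}{65906}$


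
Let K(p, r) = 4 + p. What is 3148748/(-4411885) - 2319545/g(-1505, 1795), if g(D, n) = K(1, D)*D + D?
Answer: 2041026519577/7967864310 ≈ 256.16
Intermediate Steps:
g(D, n) = 6*D (g(D, n) = (4 + 1)*D + D = 5*D + D = 6*D)
3148748/(-4411885) - 2319545/g(-1505, 1795) = 3148748/(-4411885) - 2319545/(6*(-1505)) = 3148748*(-1/4411885) - 2319545/(-9030) = -3148748/4411885 - 2319545*(-1/9030) = -3148748/4411885 + 463909/1806 = 2041026519577/7967864310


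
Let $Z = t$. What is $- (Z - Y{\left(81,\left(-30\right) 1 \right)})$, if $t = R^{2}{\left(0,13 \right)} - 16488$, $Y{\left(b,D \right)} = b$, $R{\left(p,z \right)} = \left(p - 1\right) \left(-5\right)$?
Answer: $16544$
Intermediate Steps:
$R{\left(p,z \right)} = 5 - 5 p$ ($R{\left(p,z \right)} = \left(-1 + p\right) \left(-5\right) = 5 - 5 p$)
$t = -16463$ ($t = \left(5 - 0\right)^{2} - 16488 = \left(5 + 0\right)^{2} - 16488 = 5^{2} - 16488 = 25 - 16488 = -16463$)
$Z = -16463$
$- (Z - Y{\left(81,\left(-30\right) 1 \right)}) = - (-16463 - 81) = \left(-1\right) \left(-16544\right) = 16544$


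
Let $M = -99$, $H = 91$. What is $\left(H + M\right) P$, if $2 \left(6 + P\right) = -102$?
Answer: $456$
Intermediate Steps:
$P = -57$ ($P = -6 + \frac{1}{2} \left(-102\right) = -6 - 51 = -57$)
$\left(H + M\right) P = \left(91 - 99\right) \left(-57\right) = \left(-8\right) \left(-57\right) = 456$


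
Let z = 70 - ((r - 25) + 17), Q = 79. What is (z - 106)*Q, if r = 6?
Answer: -2686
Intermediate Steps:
z = 72 (z = 70 - ((6 - 25) + 17) = 70 - (-19 + 17) = 70 - 1*(-2) = 70 + 2 = 72)
(z - 106)*Q = (72 - 106)*79 = -34*79 = -2686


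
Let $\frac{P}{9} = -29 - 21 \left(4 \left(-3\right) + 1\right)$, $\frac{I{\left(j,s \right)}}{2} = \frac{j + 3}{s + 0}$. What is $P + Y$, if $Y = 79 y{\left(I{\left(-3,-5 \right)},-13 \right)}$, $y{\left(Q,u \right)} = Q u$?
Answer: $1818$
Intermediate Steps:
$I{\left(j,s \right)} = \frac{2 \left(3 + j\right)}{s}$ ($I{\left(j,s \right)} = 2 \frac{j + 3}{s + 0} = 2 \frac{3 + j}{s} = \frac{2 \left(3 + j\right)}{s}$)
$Y = 0$ ($Y = 79 \frac{2 \left(3 - 3\right)}{-5} \left(-13\right) = 79 \cdot 2 \left(- \frac{1}{5}\right) 0 \left(-13\right) = 79 \cdot 0 \left(-13\right) = 79 \cdot 0 = 0$)
$P = 1818$ ($P = 9 \left(-29 - 21 \left(4 \left(-3\right) + 1\right)\right) = 9 \left(-29 - 21 \left(-12 + 1\right)\right) = 9 \left(-29 - -231\right) = 9 \left(-29 + 231\right) = 9 \cdot 202 = 1818$)
$P + Y = 1818 + 0 = 1818$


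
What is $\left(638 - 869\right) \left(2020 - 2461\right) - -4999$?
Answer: $106870$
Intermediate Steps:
$\left(638 - 869\right) \left(2020 - 2461\right) - -4999 = \left(-231\right) \left(-441\right) + 4999 = 101871 + 4999 = 106870$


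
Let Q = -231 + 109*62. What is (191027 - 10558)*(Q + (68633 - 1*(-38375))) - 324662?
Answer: 20489223253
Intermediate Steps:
Q = 6527 (Q = -231 + 6758 = 6527)
(191027 - 10558)*(Q + (68633 - 1*(-38375))) - 324662 = (191027 - 10558)*(6527 + (68633 - 1*(-38375))) - 324662 = 180469*(6527 + (68633 + 38375)) - 324662 = 180469*(6527 + 107008) - 324662 = 180469*113535 - 324662 = 20489547915 - 324662 = 20489223253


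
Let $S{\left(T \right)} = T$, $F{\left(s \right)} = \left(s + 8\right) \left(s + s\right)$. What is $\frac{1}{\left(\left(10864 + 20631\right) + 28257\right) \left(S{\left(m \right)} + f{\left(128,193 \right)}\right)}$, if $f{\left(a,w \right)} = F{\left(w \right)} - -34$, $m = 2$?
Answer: $\frac{1}{4638069744} \approx 2.1561 \cdot 10^{-10}$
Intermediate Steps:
$F{\left(s \right)} = 2 s \left(8 + s\right)$ ($F{\left(s \right)} = \left(8 + s\right) 2 s = 2 s \left(8 + s\right)$)
$f{\left(a,w \right)} = 34 + 2 w \left(8 + w\right)$ ($f{\left(a,w \right)} = 2 w \left(8 + w\right) - -34 = 2 w \left(8 + w\right) + 34 = 34 + 2 w \left(8 + w\right)$)
$\frac{1}{\left(\left(10864 + 20631\right) + 28257\right) \left(S{\left(m \right)} + f{\left(128,193 \right)}\right)} = \frac{1}{\left(\left(10864 + 20631\right) + 28257\right) \left(2 + \left(34 + 2 \cdot 193 \left(8 + 193\right)\right)\right)} = \frac{1}{\left(31495 + 28257\right) \left(2 + \left(34 + 2 \cdot 193 \cdot 201\right)\right)} = \frac{1}{59752 \left(2 + \left(34 + 77586\right)\right)} = \frac{1}{59752 \left(2 + 77620\right)} = \frac{1}{59752 \cdot 77622} = \frac{1}{4638069744}$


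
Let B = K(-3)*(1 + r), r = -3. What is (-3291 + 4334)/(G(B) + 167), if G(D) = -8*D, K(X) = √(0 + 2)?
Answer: 24883/3911 - 2384*√2/3911 ≈ 5.5003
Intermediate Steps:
K(X) = √2
B = -2*√2 (B = √2*(1 - 3) = √2*(-2) = -2*√2 ≈ -2.8284)
(-3291 + 4334)/(G(B) + 167) = (-3291 + 4334)/(-(-16)*√2 + 167) = 1043/(16*√2 + 167) = 1043/(167 + 16*√2)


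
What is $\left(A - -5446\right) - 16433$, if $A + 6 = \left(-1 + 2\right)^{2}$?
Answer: $-10992$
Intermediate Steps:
$A = -5$ ($A = -6 + \left(-1 + 2\right)^{2} = -6 + 1^{2} = -6 + 1 = -5$)
$\left(A - -5446\right) - 16433 = \left(-5 - -5446\right) - 16433 = \left(-5 + 5446\right) - 16433 = 5441 - 16433 = -10992$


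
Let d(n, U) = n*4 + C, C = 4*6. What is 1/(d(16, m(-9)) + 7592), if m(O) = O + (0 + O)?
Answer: 1/7680 ≈ 0.00013021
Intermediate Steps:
m(O) = 2*O (m(O) = O + O = 2*O)
C = 24
d(n, U) = 24 + 4*n (d(n, U) = n*4 + 24 = 4*n + 24 = 24 + 4*n)
1/(d(16, m(-9)) + 7592) = 1/((24 + 4*16) + 7592) = 1/((24 + 64) + 7592) = 1/(88 + 7592) = 1/7680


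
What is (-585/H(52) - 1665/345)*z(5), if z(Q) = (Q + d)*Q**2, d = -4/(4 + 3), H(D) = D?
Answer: -1146225/644 ≈ -1779.9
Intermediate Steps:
d = -4/7 ≈ -0.57143
z(Q) = Q**2*(-4/7 + Q) (z(Q) = (Q - 4/7)*Q**2 = (-4/7 + Q)*Q**2 = Q**2*(-4/7 + Q))
(-585/H(52) - 1665/345)*z(5) = (-585/52 - 1665/345)*(5**2*(-4/7 + 5)) = (-585*1/52 - 1665*1/345)*(25*(31/7)) = (-45/4 - 111/23)*(775/7) = -1479/92*775/7 = -1146225/644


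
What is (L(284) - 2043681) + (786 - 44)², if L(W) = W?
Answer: -1492833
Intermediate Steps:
(L(284) - 2043681) + (786 - 44)² = (284 - 2043681) + (786 - 44)² = -2043397 + 742² = -2043397 + 550564 = -1492833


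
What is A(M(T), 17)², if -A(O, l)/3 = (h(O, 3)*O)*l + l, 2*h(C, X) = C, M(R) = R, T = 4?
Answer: 210681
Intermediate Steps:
h(C, X) = C/2
A(O, l) = -3*l - 3*l*O²/2 (A(O, l) = -3*(((O/2)*O)*l + l) = -3*((O²/2)*l + l) = -3*(l*O²/2 + l) = -3*(l + l*O²/2) = -3*l - 3*l*O²/2)
A(M(T), 17)² = (-3/2*17*(2 + 4²))² = (-3/2*17*(2 + 16))² = (-3/2*17*18)² = (-459)² = 210681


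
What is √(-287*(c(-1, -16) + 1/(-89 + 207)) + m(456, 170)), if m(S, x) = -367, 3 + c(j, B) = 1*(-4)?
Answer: √22829342/118 ≈ 40.492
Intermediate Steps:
c(j, B) = -7 (c(j, B) = -3 + 1*(-4) = -3 - 4 = -7)
√(-287*(c(-1, -16) + 1/(-89 + 207)) + m(456, 170)) = √(-287*(-7 + 1/(-89 + 207)) - 367) = √(-287*(-7 + 1/118) - 367) = √(-287*(-825/118) - 367) = √(236775/118 - 367) = √(193469/118) = √22829342/118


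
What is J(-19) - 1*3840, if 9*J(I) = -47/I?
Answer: -656593/171 ≈ -3839.7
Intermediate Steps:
J(I) = -47/(9*I) (J(I) = (-47/I)/9 = -47/(9*I))
J(-19) - 1*3840 = -47/9/(-19) - 1*3840 = -47/9*(-1/19) - 3840 = 47/171 - 3840 = -656593/171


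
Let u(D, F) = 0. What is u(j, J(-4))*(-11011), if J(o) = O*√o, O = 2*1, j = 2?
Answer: 0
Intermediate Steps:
O = 2
J(o) = 2*√o
u(j, J(-4))*(-11011) = 0*(-11011) = 0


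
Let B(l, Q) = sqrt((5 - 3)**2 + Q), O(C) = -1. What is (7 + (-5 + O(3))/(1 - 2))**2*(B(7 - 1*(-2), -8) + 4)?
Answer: 676 + 338*I ≈ 676.0 + 338.0*I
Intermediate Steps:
B(l, Q) = sqrt(4 + Q) (B(l, Q) = sqrt(2**2 + Q) = sqrt(4 + Q))
(7 + (-5 + O(3))/(1 - 2))**2*(B(7 - 1*(-2), -8) + 4) = (7 + (-5 - 1)/(1 - 2))**2*(sqrt(4 - 8) + 4) = (7 - 6/(-1))**2*(sqrt(-4) + 4) = (7 - 6*(-1))**2*(2*I + 4) = (7 + 6)**2*(4 + 2*I) = 13**2*(4 + 2*I) = 169*(4 + 2*I) = 676 + 338*I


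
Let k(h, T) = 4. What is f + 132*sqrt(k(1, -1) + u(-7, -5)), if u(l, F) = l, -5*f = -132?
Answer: 132/5 + 132*I*sqrt(3) ≈ 26.4 + 228.63*I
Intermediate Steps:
f = 132/5 (f = -1/5*(-132) = 132/5 ≈ 26.400)
f + 132*sqrt(k(1, -1) + u(-7, -5)) = 132/5 + 132*sqrt(4 - 7) = 132/5 + 132*sqrt(-3) = 132/5 + 132*(I*sqrt(3)) = 132/5 + 132*I*sqrt(3)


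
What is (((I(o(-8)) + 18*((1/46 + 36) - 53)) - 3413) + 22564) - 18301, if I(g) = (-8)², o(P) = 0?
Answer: 13993/23 ≈ 608.39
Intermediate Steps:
I(g) = 64
(((I(o(-8)) + 18*((1/46 + 36) - 53)) - 3413) + 22564) - 18301 = (((64 + 18*((1/46 + 36) - 53)) - 3413) + 22564) - 18301 = (((64 + 18*(1657/46 - 53)) - 3413) + 22564) - 18301 = (((64 + 18*(-781/46)) - 3413) + 22564) - 18301 = (((64 - 7029/23) - 3413) + 22564) - 18301 = ((-5557/23 - 3413) + 22564) - 18301 = (-84056/23 + 22564) - 18301 = 434916/23 - 18301 = 13993/23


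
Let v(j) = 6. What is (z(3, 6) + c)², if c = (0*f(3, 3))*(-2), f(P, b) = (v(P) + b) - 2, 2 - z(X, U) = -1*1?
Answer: 9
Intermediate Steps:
z(X, U) = 3 (z(X, U) = 2 - (-1) = 2 - 1*(-1) = 2 + 1 = 3)
f(P, b) = 4 + b (f(P, b) = (6 + b) - 2 = 4 + b)
c = 0 (c = (0*(4 + 3))*(-2) = (0*7)*(-2) = 0*(-2) = 0)
(z(3, 6) + c)² = (3 + 0)² = 3² = 9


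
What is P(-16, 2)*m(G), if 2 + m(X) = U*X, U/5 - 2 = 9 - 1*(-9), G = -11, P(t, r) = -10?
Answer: 11020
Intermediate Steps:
U = 100 (U = 10 + 5*(9 - 1*(-9)) = 10 + 5*(9 + 9) = 10 + 5*18 = 10 + 90 = 100)
m(X) = -2 + 100*X
P(-16, 2)*m(G) = -10*(-2 + 100*(-11)) = -10*(-2 - 1100) = -10*(-1102) = 11020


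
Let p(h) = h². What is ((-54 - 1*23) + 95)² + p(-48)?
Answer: 2628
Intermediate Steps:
((-54 - 1*23) + 95)² + p(-48) = ((-54 - 1*23) + 95)² + (-48)² = ((-54 - 23) + 95)² + 2304 = (-77 + 95)² + 2304 = 18² + 2304 = 324 + 2304 = 2628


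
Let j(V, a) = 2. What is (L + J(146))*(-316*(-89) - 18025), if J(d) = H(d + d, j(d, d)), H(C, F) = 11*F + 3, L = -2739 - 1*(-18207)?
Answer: 156463807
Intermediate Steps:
L = 15468 (L = -2739 + 18207 = 15468)
H(C, F) = 3 + 11*F
J(d) = 25 (J(d) = 3 + 11*2 = 3 + 22 = 25)
(L + J(146))*(-316*(-89) - 18025) = (15468 + 25)*(-316*(-89) - 18025) = 15493*(28124 - 18025) = 15493*10099 = 156463807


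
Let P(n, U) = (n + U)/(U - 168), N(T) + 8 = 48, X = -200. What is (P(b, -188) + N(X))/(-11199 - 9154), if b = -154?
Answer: -7291/3622834 ≈ -0.0020125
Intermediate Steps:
N(T) = 40 (N(T) = -8 + 48 = 40)
P(n, U) = (U + n)/(-168 + U)
(P(b, -188) + N(X))/(-11199 - 9154) = ((-188 - 154)/(-168 - 188) + 40)/(-11199 - 9154) = (-342/(-356) + 40)/(-20353) = (-1/356*(-342) + 40)*(-1/20353) = (171/178 + 40)*(-1/20353) = (7291/178)*(-1/20353) = -7291/3622834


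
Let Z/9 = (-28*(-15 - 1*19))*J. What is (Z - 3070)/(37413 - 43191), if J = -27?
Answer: 117203/2889 ≈ 40.569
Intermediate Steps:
Z = -231336 (Z = 9*(-28*(-15 - 1*19)*(-27)) = 9*(-28*(-15 - 19)*(-27)) = 9*(-28*(-34)*(-27)) = 9*(952*(-27)) = 9*(-25704) = -231336)
(Z - 3070)/(37413 - 43191) = (-231336 - 3070)/(37413 - 43191) = -234406/(-5778) = -234406*(-1/5778) = 117203/2889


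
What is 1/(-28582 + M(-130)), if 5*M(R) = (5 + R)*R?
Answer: -1/25332 ≈ -3.9476e-5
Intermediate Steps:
M(R) = R*(5 + R)/5 (M(R) = ((5 + R)*R)/5 = (R*(5 + R))/5 = R*(5 + R)/5)
1/(-28582 + M(-130)) = 1/(-28582 + (⅕)*(-130)*(5 - 130)) = 1/(-28582 + (⅕)*(-130)*(-125)) = 1/(-28582 + 3250) = 1/(-25332) = -1/25332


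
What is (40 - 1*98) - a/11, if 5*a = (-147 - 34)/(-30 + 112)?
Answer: -261399/4510 ≈ -57.960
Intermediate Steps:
a = -181/410 (a = ((-147 - 34)/(-30 + 112))/5 = (-181/82)/5 = (-181*1/82)/5 = (⅕)*(-181/82) = -181/410 ≈ -0.44146)
(40 - 1*98) - a/11 = (40 - 1*98) - (-181)/(410*11) = (40 - 98) - (-181)/(410*11) = -58 - 1*(-181/4510) = -58 + 181/4510 = -261399/4510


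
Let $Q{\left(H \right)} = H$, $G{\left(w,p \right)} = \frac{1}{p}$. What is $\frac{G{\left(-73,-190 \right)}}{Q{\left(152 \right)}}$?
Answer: $- \frac{1}{28880} \approx -3.4626 \cdot 10^{-5}$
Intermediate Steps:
$\frac{G{\left(-73,-190 \right)}}{Q{\left(152 \right)}} = \frac{1}{\left(-190\right) 152} = \left(- \frac{1}{190}\right) \frac{1}{152} = - \frac{1}{28880}$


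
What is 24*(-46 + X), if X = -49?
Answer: -2280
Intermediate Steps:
24*(-46 + X) = 24*(-46 - 49) = 24*(-95) = -2280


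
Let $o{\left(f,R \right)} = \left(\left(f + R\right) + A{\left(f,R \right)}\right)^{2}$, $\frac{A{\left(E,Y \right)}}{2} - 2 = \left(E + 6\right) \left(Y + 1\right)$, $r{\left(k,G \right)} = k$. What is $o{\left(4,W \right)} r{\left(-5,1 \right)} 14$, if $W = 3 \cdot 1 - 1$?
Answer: $-343000$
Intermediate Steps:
$A{\left(E,Y \right)} = 4 + 2 \left(1 + Y\right) \left(6 + E\right)$ ($A{\left(E,Y \right)} = 4 + 2 \left(E + 6\right) \left(Y + 1\right) = 4 + 2 \left(6 + E\right) \left(1 + Y\right) = 4 + 2 \left(1 + Y\right) \left(6 + E\right)$)
$W = 2$ ($W = 3 - 1 = 2$)
$o{\left(f,R \right)} = \left(16 + 3 f + 13 R + 2 R f\right)^{2}$ ($o{\left(f,R \right)} = \left(\left(f + R\right) + \left(16 + 2 f + 12 R + 2 f R\right)\right)^{2} = \left(\left(R + f\right) + \left(16 + 2 f + 12 R + 2 R f\right)\right)^{2} = \left(16 + 3 f + 13 R + 2 R f\right)^{2}$)
$o{\left(4,W \right)} r{\left(-5,1 \right)} 14 = \left(16 + 3 \cdot 4 + 13 \cdot 2 + 2 \cdot 2 \cdot 4\right)^{2} \left(-5\right) 14 = \left(16 + 12 + 26 + 16\right)^{2} \left(-5\right) 14 = 70^{2} \left(-5\right) 14 = 4900 \left(-5\right) 14 = \left(-24500\right) 14 = -343000$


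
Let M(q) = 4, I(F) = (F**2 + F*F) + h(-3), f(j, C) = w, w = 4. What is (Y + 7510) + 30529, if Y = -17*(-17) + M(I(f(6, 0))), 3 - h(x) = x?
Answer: 38332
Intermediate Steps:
h(x) = 3 - x
f(j, C) = 4
I(F) = 6 + 2*F**2 (I(F) = (F**2 + F*F) + (3 - 1*(-3)) = (F**2 + F**2) + (3 + 3) = 2*F**2 + 6 = 6 + 2*F**2)
Y = 293 (Y = -17*(-17) + 4 = 289 + 4 = 293)
(Y + 7510) + 30529 = (293 + 7510) + 30529 = 7803 + 30529 = 38332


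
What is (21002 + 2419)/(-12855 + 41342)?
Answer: 23421/28487 ≈ 0.82216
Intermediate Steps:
(21002 + 2419)/(-12855 + 41342) = 23421/28487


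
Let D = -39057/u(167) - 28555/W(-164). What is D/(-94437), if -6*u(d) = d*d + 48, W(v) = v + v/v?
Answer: -835938781/430040694447 ≈ -0.0019439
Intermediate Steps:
W(v) = 1 + v (W(v) = v + 1 = 1 + v)
u(d) = -8 - d**2/6 (u(d) = -(d*d + 48)/6 = -(d**2 + 48)/6 = -(48 + d**2)/6 = -8 - d**2/6)
D = 835938781/4553731 (D = -39057/(-8 - 1/6*167**2) - 28555/(1 - 164) = -39057/(-8 - 1/6*27889) - 28555/(-163) = -39057/(-8 - 27889/6) - 28555*(-1/163) = -39057/(-27937/6) + 28555/163 = -39057*(-6/27937) + 28555/163 = 234342/27937 + 28555/163 = 835938781/4553731 ≈ 183.57)
D/(-94437) = (835938781/4553731)/(-94437) = (835938781/4553731)*(-1/94437) = -835938781/430040694447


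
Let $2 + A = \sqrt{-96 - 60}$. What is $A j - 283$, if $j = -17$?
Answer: $-249 - 34 i \sqrt{39} \approx -249.0 - 212.33 i$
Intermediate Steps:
$A = -2 + 2 i \sqrt{39}$ ($A = -2 + \sqrt{-96 - 60} = -2 + \sqrt{-156} = -2 + 2 i \sqrt{39} \approx -2.0 + 12.49 i$)
$A j - 283 = \left(-2 + 2 i \sqrt{39}\right) \left(-17\right) - 283 = \left(34 - 34 i \sqrt{39}\right) - 283 = -249 - 34 i \sqrt{39}$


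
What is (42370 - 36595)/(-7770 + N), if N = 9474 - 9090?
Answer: -1925/2462 ≈ -0.78188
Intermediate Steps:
N = 384
(42370 - 36595)/(-7770 + N) = (42370 - 36595)/(-7770 + 384) = 5775/(-7386) = 5775*(-1/7386) = -1925/2462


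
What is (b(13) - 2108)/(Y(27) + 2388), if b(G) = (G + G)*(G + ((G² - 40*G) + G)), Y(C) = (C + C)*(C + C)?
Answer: -5279/2652 ≈ -1.9906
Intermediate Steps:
Y(C) = 4*C² (Y(C) = (2*C)*(2*C) = 4*C²)
b(G) = 2*G*(G² - 38*G) (b(G) = (2*G)*(G + (G² - 39*G)) = (2*G)*(G² - 38*G) = 2*G*(G² - 38*G))
(b(13) - 2108)/(Y(27) + 2388) = (2*13²*(-38 + 13) - 2108)/(4*27² + 2388) = (2*169*(-25) - 2108)/(4*729 + 2388) = (-8450 - 2108)/(2916 + 2388) = -10558/5304 = -10558*1/5304 = -5279/2652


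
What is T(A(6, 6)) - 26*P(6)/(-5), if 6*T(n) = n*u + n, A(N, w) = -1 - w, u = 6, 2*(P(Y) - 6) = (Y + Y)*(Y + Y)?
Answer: 11923/30 ≈ 397.43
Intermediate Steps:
P(Y) = 6 + 2*Y**2 (P(Y) = 6 + ((Y + Y)*(Y + Y))/2 = 6 + ((2*Y)*(2*Y))/2 = 6 + (4*Y**2)/2 = 6 + 2*Y**2)
T(n) = 7*n/6 (T(n) = (n*6 + n)/6 = (6*n + n)/6 = (7*n)/6 = 7*n/6)
T(A(6, 6)) - 26*P(6)/(-5) = 7*(-1 - 1*6)/6 - 26*(6 + 2*6**2)/(-5) = 7*(-1 - 6)/6 - 26*(6 + 2*36)*(-1)/5 = (7/6)*(-7) - 26*(6 + 72)*(-1)/5 = -49/6 - 2028*(-1)/5 = -49/6 - 26*(-78/5) = -49/6 + 2028/5 = 11923/30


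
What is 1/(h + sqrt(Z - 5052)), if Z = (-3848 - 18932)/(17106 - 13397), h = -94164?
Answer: -87313569/8221799601478 - I*sqrt(17395810858)/16443599202956 ≈ -1.062e-5 - 8.0209e-9*I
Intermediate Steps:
Z = -22780/3709 ≈ -6.1418
1/(h + sqrt(Z - 5052)) = 1/(-94164 + sqrt(-22780/3709 - 5052)) = 1/(-94164 + sqrt(-18760648/3709)) = 1/(-94164 + 2*I*sqrt(17395810858)/3709)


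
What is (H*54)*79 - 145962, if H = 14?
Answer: -86238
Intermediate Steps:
(H*54)*79 - 145962 = (14*54)*79 - 145962 = 756*79 - 145962 = 59724 - 145962 = -86238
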